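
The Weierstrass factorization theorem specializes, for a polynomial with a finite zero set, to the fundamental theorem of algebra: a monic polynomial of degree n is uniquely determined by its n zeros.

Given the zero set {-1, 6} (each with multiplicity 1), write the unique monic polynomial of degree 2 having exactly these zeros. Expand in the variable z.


The polynomial is p(z) = ∏_{α ∈ S} (z − α), where S = {-1, 6}.
Expanding the product yields: p(z) = z^2 -5·z -6.
The resulting polynomial has degree 2 and real coefficients as required.

p(z) = z^2 -5·z -6.


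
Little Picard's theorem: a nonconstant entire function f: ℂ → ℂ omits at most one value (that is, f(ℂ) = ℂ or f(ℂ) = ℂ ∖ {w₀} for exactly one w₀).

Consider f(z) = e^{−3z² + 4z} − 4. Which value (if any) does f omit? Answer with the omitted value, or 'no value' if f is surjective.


Little Picard bounds the complement of f(ℂ) to at most one point.
The exponent g(z) = −3z² + 4z is a nonconstant polynomial, hence surjective onto ℂ. So e^{g(z)} takes every value in {e^w : w ∈ ℂ} = ℂ ∖ {0}. Adding -4 shifts the range to ℂ ∖ {-4}. f omits exactly -4.

Omitted value: -4.


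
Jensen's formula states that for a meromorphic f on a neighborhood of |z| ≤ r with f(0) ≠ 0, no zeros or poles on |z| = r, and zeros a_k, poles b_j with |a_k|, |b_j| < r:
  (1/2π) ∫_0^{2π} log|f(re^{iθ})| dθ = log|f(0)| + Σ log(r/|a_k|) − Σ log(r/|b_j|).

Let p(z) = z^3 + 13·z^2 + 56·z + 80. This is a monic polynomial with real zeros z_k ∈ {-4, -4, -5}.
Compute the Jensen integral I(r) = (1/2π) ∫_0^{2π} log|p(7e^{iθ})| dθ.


Zeros: -5, -4, -4; r = 7.
Inside |z| < r: -5, -4, -4. Outside (|z| ≥ r): ∅.
p(0) = 80, so log|p(0)| = log(80) = 4.3820.
Apply Jensen: I(r) = log|p(0)| + Σ_k log(r/|z_k|), summed over zeros inside |z| < r.
  log(r/|z_k|) for z_k = -4: log(7/4) = 0.5596
  log(r/|z_k|) for z_k = -4: log(7/4) = 0.5596
  log(r/|z_k|) for z_k = -5: log(7/5) = 0.3365
Sum over inside zeros: 1.4557.
I(r) = log|p(0)| + (inside sum) = 4.3820 + 1.4557 = 5.8377.
Closed form (all zeros inside, monic): I(r) = n·log(r) = 3·log(7) = 5.8377. ✓

I(r) ≈ 5.8377.


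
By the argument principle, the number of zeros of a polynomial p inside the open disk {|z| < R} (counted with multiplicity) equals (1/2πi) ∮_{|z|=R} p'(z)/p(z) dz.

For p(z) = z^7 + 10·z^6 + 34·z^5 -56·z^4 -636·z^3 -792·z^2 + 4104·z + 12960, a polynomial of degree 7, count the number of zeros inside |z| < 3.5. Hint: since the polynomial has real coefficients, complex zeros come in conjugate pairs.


The zeros of p are: (-3 + 3i), (-3 - 3i), -4, (3 + 1i), (3 - 1i), (-3 + 3i), (-3 - 3i).
Their magnitudes are: 4.243, 4.243, 4, 3.162, 3.162, 4.243, 4.243.
Zeros with |z| < R = 3.5: (3 + 1i), (3 - 1i).
Count = 2.
By the argument principle, (1/2πi) ∮_{|z|=R} p'(z)/p(z) dz equals exactly this count.

Number of zeros inside |z| < 3.5: 2.


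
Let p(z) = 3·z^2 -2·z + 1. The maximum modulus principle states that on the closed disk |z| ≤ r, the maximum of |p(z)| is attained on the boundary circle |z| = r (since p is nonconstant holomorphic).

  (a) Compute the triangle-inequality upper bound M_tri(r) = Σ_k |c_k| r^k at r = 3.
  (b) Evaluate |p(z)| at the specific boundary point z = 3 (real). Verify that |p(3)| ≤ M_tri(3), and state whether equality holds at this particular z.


Coefficients: c_0 = 1, c_1 = -2, c_2 = 3. Radius r = 3.
Part (a). Triangle bound: M_tri(r) = Σ_k |c_k| r^k
  = |1|·3^0 + |-2|·3^1 + |3|·3^2
  = 1 + 6 + 27 = 34.
This bounds M(r) := max_{|z|=r} |p(z)| from above; equality holds iff all terms c_k z^k can be made to align in phase at a single z on |z|=r.
Part (b). At z = 3 (real, on the circle |z| = r):
  p(3) = (1)·3^0 + (-2)·3^1 + (3)·3^2 = 22.
  |p(3)| = 22.
Check: |p(3)| = 22 ≤ 34 = M_tri(3). ✓ Equality does not hold at z = 3 (the coefficients have mixed signs, so the terms do not all align in phase there).

M_tri(3) = 34; |p(3)| = 22; equality at z=3: no.


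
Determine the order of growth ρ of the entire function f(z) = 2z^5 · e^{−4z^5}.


M(r) = max_{|z|=r} |2|·|z|^5·|e^{−4z^5}| = 2·r^5 · e^{4r^5} (the factors attain their maxima compatibly on |z|=r). Then log M(r) = log 2 + 5·log r + 4r^5, dominated by the last term, so log log M(r) ~ 5·log r. The polynomial factor 2z^5 contributes only a log r term and does not affect the order. ρ = 5.
Therefore ρ = 5.

Order ρ = 5.


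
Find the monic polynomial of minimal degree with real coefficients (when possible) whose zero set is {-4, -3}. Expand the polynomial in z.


The polynomial is p(z) = ∏_{α ∈ S} (z − α), where S = {-4, -3}.
Expanding the product yields: p(z) = z^2 + 7·z + 12.
The resulting polynomial has degree 2 and real coefficients as required.

p(z) = z^2 + 7·z + 12.


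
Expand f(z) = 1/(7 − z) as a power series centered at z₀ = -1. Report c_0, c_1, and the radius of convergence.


Let w = z − z₀, so z = z₀ + w.
Then 7 − z = 7 − (z₀ + w) = (7 − z₀) − w = 8 − w.
f(z) = 1/(8 − w) = (1/(8)) · 1/(1 − w/(8)) = Σ_{n≥0} w^n / (8)^(n+1).
So c_n = 1/(8)^(n+1):
  c_0 = 1/(8)^1 = 1/8.
  c_1 = 1/(8)^2 = 1/64.
The series is valid for |w/d| < 1, i.e. |z − z₀| < |d|.
Radius of convergence: R = |7 − z₀| = |8| = 8 (distance from z₀ to the singularity z = 7).

c_0 = 1/8, c_1 = 1/64; R = 8.


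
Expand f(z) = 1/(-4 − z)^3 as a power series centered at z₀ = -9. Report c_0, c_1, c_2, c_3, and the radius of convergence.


Let w = z − z₀, so z = z₀ + w.
Then -4 − z = -4 − (z₀ + w) = (-4 − z₀) − w = 5 − w.
f(z) = 1/(5 − w)^3 = (1/(5)^3) · (1 − w/(5))^{−3}.
By the binomial series (1−u)^{−3} = Σ_{n≥0} C(n+2, 2) u^n for |u|<1, with u = w/(5):
  c_n = C(n+2, 2) / (5)^(n+3).
  c_0 = 1/(5)^3 = 1/125.
  c_1 = 3/(5)^4 = 3/625.
  c_2 = 6/(5)^5 = 6/3125.
  c_3 = 10/(5)^6 = 2/3125.
The series is valid for |w/d| < 1, i.e. |z − z₀| < |d|.
Radius of convergence: R = |-4 − z₀| = |5| = 5 (distance from z₀ to the singularity z = -4).

c_0 = 1/125, c_1 = 3/625, c_2 = 6/3125, c_3 = 2/3125; R = 5.


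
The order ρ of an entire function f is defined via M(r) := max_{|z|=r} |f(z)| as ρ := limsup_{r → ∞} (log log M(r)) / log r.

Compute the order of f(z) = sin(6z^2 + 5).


Write sin(w) = (e^{iw} ± e^{−iw})/(2 or 2i), so |sin(w)| ≤ e^{|w|}. With w = 6z^2 + 5, |w| ≤ 6r^2 + 5 on |z|=r, giving M(r) ≤ e^{6r^2 + 5} and ρ ≤ 2. For the lower bound, choose z on |z|=r with 6z^2 purely imaginary of modulus 6r^2; then |sin(6z^2 + 5)| grows like e^{6r^2}/2, so ρ ≥ 2. Hence ρ = 2.
Therefore ρ = 2.

Order ρ = 2.


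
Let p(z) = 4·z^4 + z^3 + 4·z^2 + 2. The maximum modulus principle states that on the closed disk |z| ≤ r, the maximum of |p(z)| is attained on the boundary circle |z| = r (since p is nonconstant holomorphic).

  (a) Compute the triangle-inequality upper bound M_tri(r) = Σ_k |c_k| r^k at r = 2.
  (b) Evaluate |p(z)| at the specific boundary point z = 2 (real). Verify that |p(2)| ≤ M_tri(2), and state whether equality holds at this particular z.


Coefficients: c_0 = 2, c_1 = 0, c_2 = 4, c_3 = 1, c_4 = 4. Radius r = 2.
Part (a). Triangle bound: M_tri(r) = Σ_k |c_k| r^k
  = |2|·2^0 + |0|·2^1 + |4|·2^2 + |1|·2^3 + |4|·2^4
  = 2 + 0 + 16 + 8 + 64 = 90.
This bounds M(r) := max_{|z|=r} |p(z)| from above; equality holds iff all terms c_k z^k can be made to align in phase at a single z on |z|=r.
Part (b). At z = 2 (real, on the circle |z| = r):
  p(2) = (2)·2^0 + (0)·2^1 + (4)·2^2 + (1)·2^3 + (4)·2^4 = 90.
  |p(2)| = 90.
Since all nonzero coefficients share the same sign, |p(2)| = 90 = M_tri(2); the triangle bound is attained at z = 2, so in fact M(r) = 90.

M_tri(2) = 90; |p(2)| = 90; equality at z=2: yes.


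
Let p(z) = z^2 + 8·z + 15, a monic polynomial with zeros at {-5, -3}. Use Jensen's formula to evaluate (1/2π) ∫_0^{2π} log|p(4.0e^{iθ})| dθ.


Zeros: -5, -3; r = 4.0.
Inside |z| < r: -3. Outside (|z| ≥ r): -5.
p(0) = 15, so log|p(0)| = log(15) = 2.7081.
Apply Jensen: I(r) = log|p(0)| + Σ_k log(r/|z_k|), summed over zeros inside |z| < r.
  log(r/|z_k|) for z_k = -3: log(4.0/3) = 0.2877
  Outside zeros (-5) contribute nothing to the Jensen sum.
Sum over inside zeros: 0.2877.
I(r) = log|p(0)| + (inside sum) = 2.7081 + 0.2877 = 2.9957.
Note: since some zeros are outside |z| ≤ r, the simplified n·log(r) form does NOT apply — only the inside zeros contribute.

I(r) ≈ 2.9957.


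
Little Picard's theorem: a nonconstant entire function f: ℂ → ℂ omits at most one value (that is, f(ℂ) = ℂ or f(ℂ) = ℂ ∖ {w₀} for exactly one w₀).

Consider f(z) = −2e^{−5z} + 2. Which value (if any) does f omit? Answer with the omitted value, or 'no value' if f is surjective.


Little Picard bounds the complement of f(ℂ) to at most one point.
e^{−5z} is never zero on ℂ, so -2·e^{−5z} takes every value in ℂ ∖ {0}. Adding 2 shifts the range to ℂ ∖ {2}. Thus f omits exactly the value 2.

Omitted value: 2.


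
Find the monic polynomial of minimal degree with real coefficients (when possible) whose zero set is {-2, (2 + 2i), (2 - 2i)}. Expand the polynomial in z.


The polynomial is p(z) = ∏_{α ∈ S} (z − α), where S = {-2, (2 + 2i), (2 - 2i)}.
Expanding the product yields: p(z) = z^3 -2·z^2 + 16.
Note conjugate pairs combine to real quadratics: (z − (2+2i))(z − (2−2i)) = z² − 4z + 8.
The resulting polynomial has degree 3 and real coefficients as required.

p(z) = z^3 -2·z^2 + 16.


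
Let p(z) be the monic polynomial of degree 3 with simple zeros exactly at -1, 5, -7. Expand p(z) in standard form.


The polynomial is p(z) = ∏_{α ∈ S} (z − α), where S = {-1, 5, -7}.
Expanding the product yields: p(z) = z^3 + 3·z^2 -33·z -35.
The resulting polynomial has degree 3 and real coefficients as required.

p(z) = z^3 + 3·z^2 -33·z -35.


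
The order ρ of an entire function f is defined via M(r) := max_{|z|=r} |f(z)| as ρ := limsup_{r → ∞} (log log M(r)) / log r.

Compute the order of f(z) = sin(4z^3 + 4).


Write sin(w) = (e^{iw} ± e^{−iw})/(2 or 2i), so |sin(w)| ≤ e^{|w|}. With w = 4z^3 + 4, |w| ≤ 4r^3 + 4 on |z|=r, giving M(r) ≤ e^{4r^3 + 4} and ρ ≤ 3. For the lower bound, choose z on |z|=r with 4z^3 purely imaginary of modulus 4r^3; then |sin(4z^3 + 4)| grows like e^{4r^3}/2, so ρ ≥ 3. Hence ρ = 3.
Therefore ρ = 3.

Order ρ = 3.


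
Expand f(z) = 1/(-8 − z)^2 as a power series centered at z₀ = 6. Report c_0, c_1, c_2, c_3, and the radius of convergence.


Let w = z − z₀, so z = z₀ + w.
Then -8 − z = -8 − (z₀ + w) = (-8 − z₀) − w = -14 − w.
f(z) = 1/(-14 − w)^2 = (1/(-14)^2) · (1 − w/(-14))^{−2}.
By the binomial series (1−u)^{−2} = Σ_{n≥0} C(n+1, 1) u^n for |u|<1, with u = w/(-14):
  c_n = C(n+1, 1) / (-14)^(n+2).
  c_0 = 1/(-14)^2 = 1/196.
  c_1 = 2/(-14)^3 = -1/1372.
  c_2 = 3/(-14)^4 = 3/38416.
  c_3 = 4/(-14)^5 = -1/134456.
The series is valid for |w/d| < 1, i.e. |z − z₀| < |d|.
Radius of convergence: R = |-8 − z₀| = |-14| = 14 (distance from z₀ to the singularity z = -8).

c_0 = 1/196, c_1 = -1/1372, c_2 = 3/38416, c_3 = -1/134456; R = 14.


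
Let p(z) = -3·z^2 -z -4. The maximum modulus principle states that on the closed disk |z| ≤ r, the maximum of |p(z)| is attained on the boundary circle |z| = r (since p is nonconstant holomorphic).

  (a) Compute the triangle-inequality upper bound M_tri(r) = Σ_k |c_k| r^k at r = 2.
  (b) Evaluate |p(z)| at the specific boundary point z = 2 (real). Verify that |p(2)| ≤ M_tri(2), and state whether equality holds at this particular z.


Coefficients: c_0 = -4, c_1 = -1, c_2 = -3. Radius r = 2.
Part (a). Triangle bound: M_tri(r) = Σ_k |c_k| r^k
  = |-4|·2^0 + |-1|·2^1 + |-3|·2^2
  = 4 + 2 + 12 = 18.
This bounds M(r) := max_{|z|=r} |p(z)| from above; equality holds iff all terms c_k z^k can be made to align in phase at a single z on |z|=r.
Part (b). At z = 2 (real, on the circle |z| = r):
  p(2) = (-4)·2^0 + (-1)·2^1 + (-3)·2^2 = -18.
  |p(2)| = 18.
Since all nonzero coefficients share the same sign, |p(2)| = 18 = M_tri(2); the triangle bound is attained at z = 2, so in fact M(r) = 18.

M_tri(2) = 18; |p(2)| = 18; equality at z=2: yes.


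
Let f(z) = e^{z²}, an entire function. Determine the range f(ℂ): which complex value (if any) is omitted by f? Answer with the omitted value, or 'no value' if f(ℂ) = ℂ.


Little Picard bounds the complement of f(ℂ) to at most one point.
The exponent g(z) = z² is a nonconstant polynomial, hence surjective onto ℂ. So e^{g(z)} takes every value in {e^w : w ∈ ℂ} = ℂ ∖ {0}. Adding 0 shifts the range to ℂ ∖ {0}. f omits exactly 0.

Omitted value: 0.


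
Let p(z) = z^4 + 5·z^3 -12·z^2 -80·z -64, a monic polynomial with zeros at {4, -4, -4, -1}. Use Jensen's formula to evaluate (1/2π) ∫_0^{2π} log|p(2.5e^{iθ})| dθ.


Zeros: -4, -4, -1, 4; r = 2.5.
Inside |z| < r: -1. Outside (|z| ≥ r): -4, -4, 4.
p(0) = -64, so log|p(0)| = log(64) = 4.1589.
Apply Jensen: I(r) = log|p(0)| + Σ_k log(r/|z_k|), summed over zeros inside |z| < r.
  log(r/|z_k|) for z_k = -1: log(2.5/1) = 0.9163
  Outside zeros (-4, -4, 4) contribute nothing to the Jensen sum.
Sum over inside zeros: 0.9163.
I(r) = log|p(0)| + (inside sum) = 4.1589 + 0.9163 = 5.0752.
Note: since some zeros are outside |z| ≤ r, the simplified n·log(r) form does NOT apply — only the inside zeros contribute.

I(r) ≈ 5.0752.


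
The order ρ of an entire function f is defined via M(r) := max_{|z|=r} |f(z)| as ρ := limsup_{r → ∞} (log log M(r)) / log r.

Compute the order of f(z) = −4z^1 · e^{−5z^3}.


M(r) = max_{|z|=r} |-4|·|z|^1·|e^{−5z^3}| = 4·r^1 · e^{5r^3} (the factors attain their maxima compatibly on |z|=r). Then log M(r) = log 4 + 1·log r + 5r^3, dominated by the last term, so log log M(r) ~ 3·log r. The polynomial factor -4z^1 contributes only a log r term and does not affect the order. ρ = 3.
Therefore ρ = 3.

Order ρ = 3.


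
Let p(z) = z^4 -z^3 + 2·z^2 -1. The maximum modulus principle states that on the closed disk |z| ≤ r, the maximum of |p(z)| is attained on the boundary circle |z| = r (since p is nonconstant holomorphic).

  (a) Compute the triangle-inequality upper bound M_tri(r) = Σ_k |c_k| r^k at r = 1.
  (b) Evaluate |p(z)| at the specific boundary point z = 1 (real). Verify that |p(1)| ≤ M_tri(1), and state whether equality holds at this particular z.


Coefficients: c_0 = -1, c_1 = 0, c_2 = 2, c_3 = -1, c_4 = 1. Radius r = 1.
Part (a). Triangle bound: M_tri(r) = Σ_k |c_k| r^k
  = |-1|·1^0 + |0|·1^1 + |2|·1^2 + |-1|·1^3 + |1|·1^4
  = 1 + 0 + 2 + 1 + 1 = 5.
This bounds M(r) := max_{|z|=r} |p(z)| from above; equality holds iff all terms c_k z^k can be made to align in phase at a single z on |z|=r.
Part (b). At z = 1 (real, on the circle |z| = r):
  p(1) = (-1)·1^0 + (0)·1^1 + (2)·1^2 + (-1)·1^3 + (1)·1^4 = 1.
  |p(1)| = 1.
Check: |p(1)| = 1 ≤ 5 = M_tri(1). ✓ Equality does not hold at z = 1 (the coefficients have mixed signs, so the terms do not all align in phase there).

M_tri(1) = 5; |p(1)| = 1; equality at z=1: no.


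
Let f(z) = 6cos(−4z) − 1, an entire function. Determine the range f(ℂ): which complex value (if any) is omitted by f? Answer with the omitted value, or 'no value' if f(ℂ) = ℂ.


Little Picard bounds the complement of f(ℂ) to at most one point.
cos is entire and surjective onto ℂ: for every w ∈ ℂ, cos(ζ) = w has a solution ζ ∈ ℂ (e.g., via the complex inverse arccos). With ζ = −4z this gives z = ζ/(-4). Then 6·cos(−4z) takes every value in 6·ℂ = ℂ, and adding -1 is a bijection of ℂ. So f is surjective and omits no value. (Note: only on the real line is cos bounded by [−1, 1].)

Omitted value: no value.


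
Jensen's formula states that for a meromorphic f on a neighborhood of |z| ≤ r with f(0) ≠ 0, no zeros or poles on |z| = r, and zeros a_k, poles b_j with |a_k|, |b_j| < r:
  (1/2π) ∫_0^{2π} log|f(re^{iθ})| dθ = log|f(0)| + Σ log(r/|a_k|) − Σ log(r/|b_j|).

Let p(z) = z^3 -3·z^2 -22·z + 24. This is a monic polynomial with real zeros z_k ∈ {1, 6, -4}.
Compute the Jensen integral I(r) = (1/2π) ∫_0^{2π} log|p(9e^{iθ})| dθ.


Zeros: -4, 1, 6; r = 9.
Inside |z| < r: -4, 1, 6. Outside (|z| ≥ r): ∅.
p(0) = 24, so log|p(0)| = log(24) = 3.1781.
Apply Jensen: I(r) = log|p(0)| + Σ_k log(r/|z_k|), summed over zeros inside |z| < r.
  log(r/|z_k|) for z_k = 1: log(9/1) = 2.1972
  log(r/|z_k|) for z_k = 6: log(9/6) = 0.4055
  log(r/|z_k|) for z_k = -4: log(9/4) = 0.8109
Sum over inside zeros: 3.4136.
I(r) = log|p(0)| + (inside sum) = 3.1781 + 3.4136 = 6.5917.
Closed form (all zeros inside, monic): I(r) = n·log(r) = 3·log(9) = 6.5917. ✓

I(r) ≈ 6.5917.


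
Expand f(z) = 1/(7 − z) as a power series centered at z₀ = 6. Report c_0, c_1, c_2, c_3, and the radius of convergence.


Let w = z − z₀, so z = z₀ + w.
Then 7 − z = 7 − (z₀ + w) = (7 − z₀) − w = 1 − w.
f(z) = 1/(1 − w) = (1/(1)) · 1/(1 − w/(1)) = Σ_{n≥0} w^n / (1)^(n+1).
So c_n = 1/(1)^(n+1):
  c_0 = 1/(1)^1 = 1.
  c_1 = 1/(1)^2 = 1.
  c_2 = 1/(1)^3 = 1.
  c_3 = 1/(1)^4 = 1.
The series is valid for |w/d| < 1, i.e. |z − z₀| < |d|.
Radius of convergence: R = |7 − z₀| = |1| = 1 (distance from z₀ to the singularity z = 7).

c_0 = 1, c_1 = 1, c_2 = 1, c_3 = 1; R = 1.


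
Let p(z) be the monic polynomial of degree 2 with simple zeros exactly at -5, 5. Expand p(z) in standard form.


The polynomial is p(z) = ∏_{α ∈ S} (z − α), where S = {-5, 5}.
Expanding the product yields: p(z) = z^2 -25.
The resulting polynomial has degree 2 and real coefficients as required.

p(z) = z^2 -25.


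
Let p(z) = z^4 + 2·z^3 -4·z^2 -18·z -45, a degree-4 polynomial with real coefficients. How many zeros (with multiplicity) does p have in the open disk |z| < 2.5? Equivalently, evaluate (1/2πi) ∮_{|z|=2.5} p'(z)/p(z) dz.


The zeros of p are: -3, 3, (-1 + 2i), (-1 - 2i).
Their magnitudes are: 3, 3, 2.236, 2.236.
Zeros with |z| < R = 2.5: (-1 + 2i), (-1 - 2i).
Count = 2.
By the argument principle, (1/2πi) ∮_{|z|=R} p'(z)/p(z) dz equals exactly this count.

Number of zeros inside |z| < 2.5: 2.


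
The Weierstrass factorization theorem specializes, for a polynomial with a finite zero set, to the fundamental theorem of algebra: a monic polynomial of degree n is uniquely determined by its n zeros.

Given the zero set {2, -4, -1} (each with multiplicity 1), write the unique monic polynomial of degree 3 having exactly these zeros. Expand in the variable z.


The polynomial is p(z) = ∏_{α ∈ S} (z − α), where S = {2, -4, -1}.
Expanding the product yields: p(z) = z^3 + 3·z^2 -6·z -8.
The resulting polynomial has degree 3 and real coefficients as required.

p(z) = z^3 + 3·z^2 -6·z -8.


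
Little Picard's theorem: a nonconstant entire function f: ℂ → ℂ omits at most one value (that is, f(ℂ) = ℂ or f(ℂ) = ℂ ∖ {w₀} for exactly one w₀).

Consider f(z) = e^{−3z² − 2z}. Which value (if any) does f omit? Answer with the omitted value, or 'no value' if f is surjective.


Little Picard bounds the complement of f(ℂ) to at most one point.
The exponent g(z) = −3z² − 2z is a nonconstant polynomial, hence surjective onto ℂ. So e^{g(z)} takes every value in {e^w : w ∈ ℂ} = ℂ ∖ {0}. Adding 0 shifts the range to ℂ ∖ {0}. f omits exactly 0.

Omitted value: 0.


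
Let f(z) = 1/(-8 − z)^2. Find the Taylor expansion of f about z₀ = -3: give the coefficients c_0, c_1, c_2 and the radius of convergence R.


Let w = z − z₀, so z = z₀ + w.
Then -8 − z = -8 − (z₀ + w) = (-8 − z₀) − w = -5 − w.
f(z) = 1/(-5 − w)^2 = (1/(-5)^2) · (1 − w/(-5))^{−2}.
By the binomial series (1−u)^{−2} = Σ_{n≥0} C(n+1, 1) u^n for |u|<1, with u = w/(-5):
  c_n = C(n+1, 1) / (-5)^(n+2).
  c_0 = 1/(-5)^2 = 1/25.
  c_1 = 2/(-5)^3 = -2/125.
  c_2 = 3/(-5)^4 = 3/625.
The series is valid for |w/d| < 1, i.e. |z − z₀| < |d|.
Radius of convergence: R = |-8 − z₀| = |-5| = 5 (distance from z₀ to the singularity z = -8).

c_0 = 1/25, c_1 = -2/125, c_2 = 3/625; R = 5.


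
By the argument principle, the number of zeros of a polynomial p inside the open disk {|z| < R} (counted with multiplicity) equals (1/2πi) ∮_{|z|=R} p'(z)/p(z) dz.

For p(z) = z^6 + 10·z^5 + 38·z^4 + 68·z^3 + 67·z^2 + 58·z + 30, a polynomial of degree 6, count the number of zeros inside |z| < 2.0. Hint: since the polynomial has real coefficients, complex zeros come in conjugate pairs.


The zeros of p are: (-3 + 1i), (-3 - 1i), -1, -3, (0 + 1i), (0 - 1i).
Their magnitudes are: 3.162, 3.162, 1, 3, 1, 1.
Zeros with |z| < R = 2.0: -1, (0 + 1i), (0 - 1i).
Count = 3.
By the argument principle, (1/2πi) ∮_{|z|=R} p'(z)/p(z) dz equals exactly this count.

Number of zeros inside |z| < 2.0: 3.


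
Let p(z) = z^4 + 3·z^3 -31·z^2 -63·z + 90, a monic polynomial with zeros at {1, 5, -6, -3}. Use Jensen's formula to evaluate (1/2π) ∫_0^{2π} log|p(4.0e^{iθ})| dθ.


Zeros: -6, -3, 1, 5; r = 4.0.
Inside |z| < r: -3, 1. Outside (|z| ≥ r): -6, 5.
p(0) = 90, so log|p(0)| = log(90) = 4.4998.
Apply Jensen: I(r) = log|p(0)| + Σ_k log(r/|z_k|), summed over zeros inside |z| < r.
  log(r/|z_k|) for z_k = 1: log(4.0/1) = 1.3863
  log(r/|z_k|) for z_k = -3: log(4.0/3) = 0.2877
  Outside zeros (-6, 5) contribute nothing to the Jensen sum.
Sum over inside zeros: 1.6740.
I(r) = log|p(0)| + (inside sum) = 4.4998 + 1.6740 = 6.1738.
Note: since some zeros are outside |z| ≤ r, the simplified n·log(r) form does NOT apply — only the inside zeros contribute.

I(r) ≈ 6.1738.


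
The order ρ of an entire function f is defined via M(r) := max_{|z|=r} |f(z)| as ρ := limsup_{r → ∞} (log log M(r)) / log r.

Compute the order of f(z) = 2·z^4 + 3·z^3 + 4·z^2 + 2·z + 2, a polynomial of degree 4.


|f(z)| ≤ Σ|c_k|·r^k = O(r^4) as r → ∞. Polynomial growth is O(e^{r^ε}) for every ε > 0 (since r^4/e^{r^ε} → 0), so ρ ≤ ε for all ε > 0, i.e. ρ = 0. Every nonconstant polynomial has order 0.
Therefore ρ = 0.

Order ρ = 0.


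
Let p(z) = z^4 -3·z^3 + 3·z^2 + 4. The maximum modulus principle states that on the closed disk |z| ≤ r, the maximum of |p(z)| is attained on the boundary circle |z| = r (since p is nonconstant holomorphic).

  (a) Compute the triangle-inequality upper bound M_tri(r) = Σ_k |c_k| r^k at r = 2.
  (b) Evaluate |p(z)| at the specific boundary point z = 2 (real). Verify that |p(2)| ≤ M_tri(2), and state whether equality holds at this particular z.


Coefficients: c_0 = 4, c_1 = 0, c_2 = 3, c_3 = -3, c_4 = 1. Radius r = 2.
Part (a). Triangle bound: M_tri(r) = Σ_k |c_k| r^k
  = |4|·2^0 + |0|·2^1 + |3|·2^2 + |-3|·2^3 + |1|·2^4
  = 4 + 0 + 12 + 24 + 16 = 56.
This bounds M(r) := max_{|z|=r} |p(z)| from above; equality holds iff all terms c_k z^k can be made to align in phase at a single z on |z|=r.
Part (b). At z = 2 (real, on the circle |z| = r):
  p(2) = (4)·2^0 + (0)·2^1 + (3)·2^2 + (-3)·2^3 + (1)·2^4 = 8.
  |p(2)| = 8.
Check: |p(2)| = 8 ≤ 56 = M_tri(2). ✓ Equality does not hold at z = 2 (the coefficients have mixed signs, so the terms do not all align in phase there).

M_tri(2) = 56; |p(2)| = 8; equality at z=2: no.


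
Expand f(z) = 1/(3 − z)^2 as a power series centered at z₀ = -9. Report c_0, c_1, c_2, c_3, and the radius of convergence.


Let w = z − z₀, so z = z₀ + w.
Then 3 − z = 3 − (z₀ + w) = (3 − z₀) − w = 12 − w.
f(z) = 1/(12 − w)^2 = (1/(12)^2) · (1 − w/(12))^{−2}.
By the binomial series (1−u)^{−2} = Σ_{n≥0} C(n+1, 1) u^n for |u|<1, with u = w/(12):
  c_n = C(n+1, 1) / (12)^(n+2).
  c_0 = 1/(12)^2 = 1/144.
  c_1 = 2/(12)^3 = 1/864.
  c_2 = 3/(12)^4 = 1/6912.
  c_3 = 4/(12)^5 = 1/62208.
The series is valid for |w/d| < 1, i.e. |z − z₀| < |d|.
Radius of convergence: R = |3 − z₀| = |12| = 12 (distance from z₀ to the singularity z = 3).

c_0 = 1/144, c_1 = 1/864, c_2 = 1/6912, c_3 = 1/62208; R = 12.


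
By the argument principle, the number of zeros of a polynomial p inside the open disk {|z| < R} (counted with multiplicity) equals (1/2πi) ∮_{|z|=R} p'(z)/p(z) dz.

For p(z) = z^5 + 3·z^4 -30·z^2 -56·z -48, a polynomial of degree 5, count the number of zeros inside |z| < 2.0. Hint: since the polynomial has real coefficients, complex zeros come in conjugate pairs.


The zeros of p are: 3, (-2 + 2i), (-2 - 2i), (-1 + 1i), (-1 - 1i).
Their magnitudes are: 3, 2.828, 2.828, 1.414, 1.414.
Zeros with |z| < R = 2.0: (-1 + 1i), (-1 - 1i).
Count = 2.
By the argument principle, (1/2πi) ∮_{|z|=R} p'(z)/p(z) dz equals exactly this count.

Number of zeros inside |z| < 2.0: 2.


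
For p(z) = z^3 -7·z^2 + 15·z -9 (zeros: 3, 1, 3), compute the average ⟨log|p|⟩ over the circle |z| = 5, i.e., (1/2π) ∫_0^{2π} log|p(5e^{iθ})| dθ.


Zeros: 1, 3, 3; r = 5.
Inside |z| < r: 1, 3, 3. Outside (|z| ≥ r): ∅.
p(0) = -9, so log|p(0)| = log(9) = 2.1972.
Apply Jensen: I(r) = log|p(0)| + Σ_k log(r/|z_k|), summed over zeros inside |z| < r.
  log(r/|z_k|) for z_k = 3: log(5/3) = 0.5108
  log(r/|z_k|) for z_k = 1: log(5/1) = 1.6094
  log(r/|z_k|) for z_k = 3: log(5/3) = 0.5108
Sum over inside zeros: 2.6311.
I(r) = log|p(0)| + (inside sum) = 2.1972 + 2.6311 = 4.8283.
Closed form (all zeros inside, monic): I(r) = n·log(r) = 3·log(5) = 4.8283. ✓

I(r) ≈ 4.8283.


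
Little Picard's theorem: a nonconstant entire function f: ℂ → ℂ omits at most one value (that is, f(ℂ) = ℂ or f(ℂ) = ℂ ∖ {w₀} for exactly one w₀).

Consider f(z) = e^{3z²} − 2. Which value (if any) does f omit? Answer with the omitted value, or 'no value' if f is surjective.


Little Picard bounds the complement of f(ℂ) to at most one point.
The exponent g(z) = 3z² is a nonconstant polynomial, hence surjective onto ℂ. So e^{g(z)} takes every value in {e^w : w ∈ ℂ} = ℂ ∖ {0}. Adding -2 shifts the range to ℂ ∖ {-2}. f omits exactly -2.

Omitted value: -2.


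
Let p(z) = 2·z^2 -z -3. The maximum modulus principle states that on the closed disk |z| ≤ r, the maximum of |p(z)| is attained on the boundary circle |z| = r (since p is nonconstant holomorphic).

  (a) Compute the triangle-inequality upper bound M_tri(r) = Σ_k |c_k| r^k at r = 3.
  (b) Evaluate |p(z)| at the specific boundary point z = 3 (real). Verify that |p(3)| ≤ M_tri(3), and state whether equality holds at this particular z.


Coefficients: c_0 = -3, c_1 = -1, c_2 = 2. Radius r = 3.
Part (a). Triangle bound: M_tri(r) = Σ_k |c_k| r^k
  = |-3|·3^0 + |-1|·3^1 + |2|·3^2
  = 3 + 3 + 18 = 24.
This bounds M(r) := max_{|z|=r} |p(z)| from above; equality holds iff all terms c_k z^k can be made to align in phase at a single z on |z|=r.
Part (b). At z = 3 (real, on the circle |z| = r):
  p(3) = (-3)·3^0 + (-1)·3^1 + (2)·3^2 = 12.
  |p(3)| = 12.
Check: |p(3)| = 12 ≤ 24 = M_tri(3). ✓ Equality does not hold at z = 3 (the coefficients have mixed signs, so the terms do not all align in phase there).

M_tri(3) = 24; |p(3)| = 12; equality at z=3: no.


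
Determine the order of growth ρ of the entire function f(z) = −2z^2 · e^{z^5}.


M(r) = max_{|z|=r} |-2|·|z|^2·|e^{z^5}| = 2·r^2 · e^{1r^5} (the factors attain their maxima compatibly on |z|=r). Then log M(r) = log 2 + 2·log r + 1r^5, dominated by the last term, so log log M(r) ~ 5·log r. The polynomial factor -2z^2 contributes only a log r term and does not affect the order. ρ = 5.
Therefore ρ = 5.

Order ρ = 5.


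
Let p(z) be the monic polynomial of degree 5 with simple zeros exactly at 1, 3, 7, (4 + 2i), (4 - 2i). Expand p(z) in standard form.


The polynomial is p(z) = ∏_{α ∈ S} (z − α), where S = {1, 3, 7, (4 + 2i), (4 - 2i)}.
Expanding the product yields: p(z) = z^5 -19·z^4 + 139·z^3 -489·z^2 + 788·z -420.
Note conjugate pairs combine to real quadratics: (z − (4+2i))(z − (4−2i)) = z² − 8z + 20.
The resulting polynomial has degree 5 and real coefficients as required.

p(z) = z^5 -19·z^4 + 139·z^3 -489·z^2 + 788·z -420.


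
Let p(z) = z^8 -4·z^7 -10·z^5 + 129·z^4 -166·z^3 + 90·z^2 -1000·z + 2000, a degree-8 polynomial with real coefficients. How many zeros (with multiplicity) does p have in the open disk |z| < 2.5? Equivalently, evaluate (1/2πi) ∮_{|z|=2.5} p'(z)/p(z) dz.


The zeros of p are: (-2 + 2i), (-2 - 2i), (2 + 1i), (2 - 1i), (3 + 1i), (3 - 1i), (-1 + 2i), (-1 - 2i).
Their magnitudes are: 2.828, 2.828, 2.236, 2.236, 3.162, 3.162, 2.236, 2.236.
Zeros with |z| < R = 2.5: (2 + 1i), (2 - 1i), (-1 + 2i), (-1 - 2i).
Count = 4.
By the argument principle, (1/2πi) ∮_{|z|=R} p'(z)/p(z) dz equals exactly this count.

Number of zeros inside |z| < 2.5: 4.


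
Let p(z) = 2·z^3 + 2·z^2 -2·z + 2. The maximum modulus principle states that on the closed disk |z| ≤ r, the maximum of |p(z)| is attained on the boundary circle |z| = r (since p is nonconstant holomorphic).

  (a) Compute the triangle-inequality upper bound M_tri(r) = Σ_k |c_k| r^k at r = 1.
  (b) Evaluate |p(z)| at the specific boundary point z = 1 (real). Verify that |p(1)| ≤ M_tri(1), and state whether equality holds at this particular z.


Coefficients: c_0 = 2, c_1 = -2, c_2 = 2, c_3 = 2. Radius r = 1.
Part (a). Triangle bound: M_tri(r) = Σ_k |c_k| r^k
  = |2|·1^0 + |-2|·1^1 + |2|·1^2 + |2|·1^3
  = 2 + 2 + 2 + 2 = 8.
This bounds M(r) := max_{|z|=r} |p(z)| from above; equality holds iff all terms c_k z^k can be made to align in phase at a single z on |z|=r.
Part (b). At z = 1 (real, on the circle |z| = r):
  p(1) = (2)·1^0 + (-2)·1^1 + (2)·1^2 + (2)·1^3 = 4.
  |p(1)| = 4.
Check: |p(1)| = 4 ≤ 8 = M_tri(1). ✓ Equality does not hold at z = 1 (the coefficients have mixed signs, so the terms do not all align in phase there).

M_tri(1) = 8; |p(1)| = 4; equality at z=1: no.


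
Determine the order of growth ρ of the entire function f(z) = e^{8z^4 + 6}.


|e^{8z^4 + 6}| = e^{Re(8·z^4) + 6} ≤ e^{8|z|^4 + 6} = e^{8r^4 + 6} on |z| = r, so ρ ≤ 4. Choosing z on |z|=r so that 8·z^4 is real positive (always possible by picking arg z appropriately) gives |f(z)| = e^{8r^4 + 6}, matching the bound. The additive constant 6 does not affect log log M(r) ~ 4·log r. Hence ρ = 4.
Therefore ρ = 4.

Order ρ = 4.


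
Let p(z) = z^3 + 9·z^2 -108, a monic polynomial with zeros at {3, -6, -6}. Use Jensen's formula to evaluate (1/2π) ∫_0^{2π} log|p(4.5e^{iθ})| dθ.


Zeros: -6, -6, 3; r = 4.5.
Inside |z| < r: 3. Outside (|z| ≥ r): -6, -6.
p(0) = -108, so log|p(0)| = log(108) = 4.6821.
Apply Jensen: I(r) = log|p(0)| + Σ_k log(r/|z_k|), summed over zeros inside |z| < r.
  log(r/|z_k|) for z_k = 3: log(4.5/3) = 0.4055
  Outside zeros (-6, -6) contribute nothing to the Jensen sum.
Sum over inside zeros: 0.4055.
I(r) = log|p(0)| + (inside sum) = 4.6821 + 0.4055 = 5.0876.
Note: since some zeros are outside |z| ≤ r, the simplified n·log(r) form does NOT apply — only the inside zeros contribute.

I(r) ≈ 5.0876.


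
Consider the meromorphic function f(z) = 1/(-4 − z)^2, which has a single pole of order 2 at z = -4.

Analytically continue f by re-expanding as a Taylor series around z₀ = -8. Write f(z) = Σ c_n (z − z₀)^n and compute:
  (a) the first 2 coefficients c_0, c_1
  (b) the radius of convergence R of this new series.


Let w = z − z₀, so z = z₀ + w.
Then -4 − z = -4 − (z₀ + w) = (-4 − z₀) − w = 4 − w.
f(z) = 1/(4 − w)^2 = (1/(4)^2) · (1 − w/(4))^{−2}.
By the binomial series (1−u)^{−2} = Σ_{n≥0} C(n+1, 1) u^n for |u|<1, with u = w/(4):
  c_n = C(n+1, 1) / (4)^(n+2).
  c_0 = 1/(4)^2 = 1/16.
  c_1 = 2/(4)^3 = 1/32.
The series is valid for |w/d| < 1, i.e. |z − z₀| < |d|.
Radius of convergence: R = |-4 − z₀| = |4| = 4 (distance from z₀ to the singularity z = -4).

c_0 = 1/16, c_1 = 1/32; R = 4.


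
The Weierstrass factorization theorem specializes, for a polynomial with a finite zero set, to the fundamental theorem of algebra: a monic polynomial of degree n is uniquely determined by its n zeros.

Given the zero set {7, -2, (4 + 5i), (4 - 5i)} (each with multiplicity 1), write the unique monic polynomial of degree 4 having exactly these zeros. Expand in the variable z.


The polynomial is p(z) = ∏_{α ∈ S} (z − α), where S = {7, -2, (4 + 5i), (4 - 5i)}.
Expanding the product yields: p(z) = z^4 -13·z^3 + 67·z^2 -93·z -574.
Note conjugate pairs combine to real quadratics: (z − (4+5i))(z − (4−5i)) = z² − 8z + 41.
The resulting polynomial has degree 4 and real coefficients as required.

p(z) = z^4 -13·z^3 + 67·z^2 -93·z -574.


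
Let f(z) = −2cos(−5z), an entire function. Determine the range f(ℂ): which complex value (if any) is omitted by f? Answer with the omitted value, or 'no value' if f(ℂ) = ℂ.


Little Picard bounds the complement of f(ℂ) to at most one point.
cos is entire and surjective onto ℂ: for every w ∈ ℂ, cos(ζ) = w has a solution ζ ∈ ℂ (e.g., via the complex inverse arccos). With ζ = −5z this gives z = ζ/(-5). Then -2·cos(−5z) takes every value in -2·ℂ = ℂ, and adding 0 is a bijection of ℂ. So f is surjective and omits no value. (Note: only on the real line is cos bounded by [−1, 1].)

Omitted value: no value.


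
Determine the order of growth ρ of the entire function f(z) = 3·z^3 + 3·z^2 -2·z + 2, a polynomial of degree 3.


|f(z)| ≤ Σ|c_k|·r^k = O(r^3) as r → ∞. Polynomial growth is O(e^{r^ε}) for every ε > 0 (since r^3/e^{r^ε} → 0), so ρ ≤ ε for all ε > 0, i.e. ρ = 0. Every nonconstant polynomial has order 0.
Therefore ρ = 0.

Order ρ = 0.


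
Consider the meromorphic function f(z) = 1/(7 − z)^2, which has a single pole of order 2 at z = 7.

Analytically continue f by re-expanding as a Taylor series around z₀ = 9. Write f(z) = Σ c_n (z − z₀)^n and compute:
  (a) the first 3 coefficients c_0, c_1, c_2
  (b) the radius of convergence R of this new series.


Let w = z − z₀, so z = z₀ + w.
Then 7 − z = 7 − (z₀ + w) = (7 − z₀) − w = -2 − w.
f(z) = 1/(-2 − w)^2 = (1/(-2)^2) · (1 − w/(-2))^{−2}.
By the binomial series (1−u)^{−2} = Σ_{n≥0} C(n+1, 1) u^n for |u|<1, with u = w/(-2):
  c_n = C(n+1, 1) / (-2)^(n+2).
  c_0 = 1/(-2)^2 = 1/4.
  c_1 = 2/(-2)^3 = -1/4.
  c_2 = 3/(-2)^4 = 3/16.
The series is valid for |w/d| < 1, i.e. |z − z₀| < |d|.
Radius of convergence: R = |7 − z₀| = |-2| = 2 (distance from z₀ to the singularity z = 7).

c_0 = 1/4, c_1 = -1/4, c_2 = 3/16; R = 2.


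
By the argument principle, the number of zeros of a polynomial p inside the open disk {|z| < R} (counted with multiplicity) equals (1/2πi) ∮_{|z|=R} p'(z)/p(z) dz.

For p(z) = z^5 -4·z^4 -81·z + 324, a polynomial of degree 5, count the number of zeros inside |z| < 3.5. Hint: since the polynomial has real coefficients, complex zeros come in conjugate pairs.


The zeros of p are: 4, -3, (0 + 3i), (0 - 3i), 3.
Their magnitudes are: 4, 3, 3, 3, 3.
Zeros with |z| < R = 3.5: -3, (0 + 3i), (0 - 3i), 3.
Count = 4.
By the argument principle, (1/2πi) ∮_{|z|=R} p'(z)/p(z) dz equals exactly this count.

Number of zeros inside |z| < 3.5: 4.


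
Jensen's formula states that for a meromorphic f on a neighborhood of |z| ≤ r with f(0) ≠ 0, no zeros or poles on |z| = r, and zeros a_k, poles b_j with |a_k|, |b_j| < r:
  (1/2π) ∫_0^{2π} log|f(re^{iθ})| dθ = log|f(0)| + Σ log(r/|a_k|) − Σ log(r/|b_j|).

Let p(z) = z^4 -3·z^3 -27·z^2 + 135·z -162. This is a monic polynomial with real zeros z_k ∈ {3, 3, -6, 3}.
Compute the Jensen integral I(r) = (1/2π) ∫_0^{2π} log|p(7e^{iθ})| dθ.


Zeros: -6, 3, 3, 3; r = 7.
Inside |z| < r: -6, 3, 3, 3. Outside (|z| ≥ r): ∅.
p(0) = -162, so log|p(0)| = log(162) = 5.0876.
Apply Jensen: I(r) = log|p(0)| + Σ_k log(r/|z_k|), summed over zeros inside |z| < r.
  log(r/|z_k|) for z_k = 3: log(7/3) = 0.8473
  log(r/|z_k|) for z_k = 3: log(7/3) = 0.8473
  log(r/|z_k|) for z_k = -6: log(7/6) = 0.1542
  log(r/|z_k|) for z_k = 3: log(7/3) = 0.8473
Sum over inside zeros: 2.6960.
I(r) = log|p(0)| + (inside sum) = 5.0876 + 2.6960 = 7.7836.
Closed form (all zeros inside, monic): I(r) = n·log(r) = 4·log(7) = 7.7836. ✓

I(r) ≈ 7.7836.


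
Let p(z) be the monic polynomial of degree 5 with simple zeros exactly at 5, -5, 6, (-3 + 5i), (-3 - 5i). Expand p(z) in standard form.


The polynomial is p(z) = ∏_{α ∈ S} (z − α), where S = {5, -5, 6, (-3 + 5i), (-3 - 5i)}.
Expanding the product yields: p(z) = z^5 -27·z^3 -204·z^2 + 50·z + 5100.
Note conjugate pairs combine to real quadratics: (z − (-3+5i))(z − (-3−5i)) = z² + 6z + 34.
The resulting polynomial has degree 5 and real coefficients as required.

p(z) = z^5 -27·z^3 -204·z^2 + 50·z + 5100.


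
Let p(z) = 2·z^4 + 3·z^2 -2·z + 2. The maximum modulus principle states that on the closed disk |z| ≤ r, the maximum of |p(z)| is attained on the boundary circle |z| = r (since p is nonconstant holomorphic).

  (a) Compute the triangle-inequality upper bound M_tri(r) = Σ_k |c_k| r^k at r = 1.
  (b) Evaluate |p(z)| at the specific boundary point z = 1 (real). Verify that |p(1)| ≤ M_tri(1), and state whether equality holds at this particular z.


Coefficients: c_0 = 2, c_1 = -2, c_2 = 3, c_3 = 0, c_4 = 2. Radius r = 1.
Part (a). Triangle bound: M_tri(r) = Σ_k |c_k| r^k
  = |2|·1^0 + |-2|·1^1 + |3|·1^2 + |0|·1^3 + |2|·1^4
  = 2 + 2 + 3 + 0 + 2 = 9.
This bounds M(r) := max_{|z|=r} |p(z)| from above; equality holds iff all terms c_k z^k can be made to align in phase at a single z on |z|=r.
Part (b). At z = 1 (real, on the circle |z| = r):
  p(1) = (2)·1^0 + (-2)·1^1 + (3)·1^2 + (0)·1^3 + (2)·1^4 = 5.
  |p(1)| = 5.
Check: |p(1)| = 5 ≤ 9 = M_tri(1). ✓ Equality does not hold at z = 1 (the coefficients have mixed signs, so the terms do not all align in phase there).

M_tri(1) = 9; |p(1)| = 5; equality at z=1: no.


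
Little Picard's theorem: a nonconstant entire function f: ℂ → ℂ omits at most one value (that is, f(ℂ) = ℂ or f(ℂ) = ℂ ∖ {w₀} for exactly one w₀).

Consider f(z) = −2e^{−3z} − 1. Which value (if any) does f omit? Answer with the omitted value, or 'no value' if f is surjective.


Little Picard bounds the complement of f(ℂ) to at most one point.
e^{−3z} is never zero on ℂ, so -2·e^{−3z} takes every value in ℂ ∖ {0}. Adding -1 shifts the range to ℂ ∖ {-1}. Thus f omits exactly the value -1.

Omitted value: -1.


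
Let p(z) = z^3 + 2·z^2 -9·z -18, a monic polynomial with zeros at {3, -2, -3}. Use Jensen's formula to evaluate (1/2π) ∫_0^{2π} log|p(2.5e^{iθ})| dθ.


Zeros: -3, -2, 3; r = 2.5.
Inside |z| < r: -2. Outside (|z| ≥ r): -3, 3.
p(0) = -18, so log|p(0)| = log(18) = 2.8904.
Apply Jensen: I(r) = log|p(0)| + Σ_k log(r/|z_k|), summed over zeros inside |z| < r.
  log(r/|z_k|) for z_k = -2: log(2.5/2) = 0.2231
  Outside zeros (-3, 3) contribute nothing to the Jensen sum.
Sum over inside zeros: 0.2231.
I(r) = log|p(0)| + (inside sum) = 2.8904 + 0.2231 = 3.1135.
Note: since some zeros are outside |z| ≤ r, the simplified n·log(r) form does NOT apply — only the inside zeros contribute.

I(r) ≈ 3.1135.


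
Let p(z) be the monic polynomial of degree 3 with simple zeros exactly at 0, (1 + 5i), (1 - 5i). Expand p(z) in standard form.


The polynomial is p(z) = ∏_{α ∈ S} (z − α), where S = {0, (1 + 5i), (1 - 5i)}.
Expanding the product yields: p(z) = z^3 -2·z^2 + 26·z.
Note conjugate pairs combine to real quadratics: (z − (1+5i))(z − (1−5i)) = z² − 2z + 26.
The resulting polynomial has degree 3 and real coefficients as required.

p(z) = z^3 -2·z^2 + 26·z.


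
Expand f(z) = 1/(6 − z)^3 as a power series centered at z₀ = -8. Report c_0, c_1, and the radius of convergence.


Let w = z − z₀, so z = z₀ + w.
Then 6 − z = 6 − (z₀ + w) = (6 − z₀) − w = 14 − w.
f(z) = 1/(14 − w)^3 = (1/(14)^3) · (1 − w/(14))^{−3}.
By the binomial series (1−u)^{−3} = Σ_{n≥0} C(n+2, 2) u^n for |u|<1, with u = w/(14):
  c_n = C(n+2, 2) / (14)^(n+3).
  c_0 = 1/(14)^3 = 1/2744.
  c_1 = 3/(14)^4 = 3/38416.
The series is valid for |w/d| < 1, i.e. |z − z₀| < |d|.
Radius of convergence: R = |6 − z₀| = |14| = 14 (distance from z₀ to the singularity z = 6).

c_0 = 1/2744, c_1 = 3/38416; R = 14.
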